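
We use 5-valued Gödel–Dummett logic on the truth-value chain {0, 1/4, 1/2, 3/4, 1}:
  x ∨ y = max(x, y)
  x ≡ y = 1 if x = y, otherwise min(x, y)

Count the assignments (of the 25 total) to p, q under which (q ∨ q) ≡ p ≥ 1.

value 1: 5 assignments (counts)
value 3/4: 2 assignments
value 1/2: 4 assignments
value 1/4: 6 assignments
value 0: 8 assignments
So 5 of the 25 assignments meet the threshold.

5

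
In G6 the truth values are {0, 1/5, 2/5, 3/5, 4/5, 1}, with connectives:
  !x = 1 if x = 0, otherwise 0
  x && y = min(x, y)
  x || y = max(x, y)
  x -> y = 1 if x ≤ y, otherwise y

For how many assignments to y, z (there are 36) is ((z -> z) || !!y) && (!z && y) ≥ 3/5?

value 1: 1 assignment (counts)
value 4/5: 1 assignment (counts)
value 3/5: 1 assignment (counts)
value 2/5: 1 assignment
value 1/5: 1 assignment
value 0: 31 assignments
So 3 of the 36 assignments meet the threshold.

3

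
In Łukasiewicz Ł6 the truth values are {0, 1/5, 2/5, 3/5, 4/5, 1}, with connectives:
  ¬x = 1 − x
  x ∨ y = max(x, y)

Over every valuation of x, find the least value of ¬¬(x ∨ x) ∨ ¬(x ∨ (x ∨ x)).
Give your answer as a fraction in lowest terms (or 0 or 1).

3/5

Take x = 2/5:
x ∨ x = 2/5 ∨ 2/5 = 2/5
¬(x ∨ x) = ¬2/5 = 3/5
¬¬(x ∨ x) = ¬3/5 = 2/5
x ∨ x = 2/5 ∨ 2/5 = 2/5
x ∨ (x ∨ x) = 2/5 ∨ 2/5 = 2/5
¬(x ∨ (x ∨ x)) = ¬2/5 = 3/5
¬¬(x ∨ x) ∨ ¬(x ∨ (x ∨ x)) = 2/5 ∨ 3/5 = 3/5
No assignment yields a value below 3/5, so this is the minimum.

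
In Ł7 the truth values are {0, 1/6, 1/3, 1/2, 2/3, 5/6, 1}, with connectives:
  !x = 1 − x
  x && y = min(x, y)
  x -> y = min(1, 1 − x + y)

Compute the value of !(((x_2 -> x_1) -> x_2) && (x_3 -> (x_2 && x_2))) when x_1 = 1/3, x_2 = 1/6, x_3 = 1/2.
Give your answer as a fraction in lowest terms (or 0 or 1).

x_2 -> x_1 = 1/6 -> 1/3 = 1
(x_2 -> x_1) -> x_2 = 1 -> 1/6 = 1/6
x_2 && x_2 = 1/6 && 1/6 = 1/6
x_3 -> (x_2 && x_2) = 1/2 -> 1/6 = 2/3
((x_2 -> x_1) -> x_2) && (x_3 -> (x_2 && x_2)) = 1/6 && 2/3 = 1/6
!(((x_2 -> x_1) -> x_2) && (x_3 -> (x_2 && x_2))) = !1/6 = 5/6

5/6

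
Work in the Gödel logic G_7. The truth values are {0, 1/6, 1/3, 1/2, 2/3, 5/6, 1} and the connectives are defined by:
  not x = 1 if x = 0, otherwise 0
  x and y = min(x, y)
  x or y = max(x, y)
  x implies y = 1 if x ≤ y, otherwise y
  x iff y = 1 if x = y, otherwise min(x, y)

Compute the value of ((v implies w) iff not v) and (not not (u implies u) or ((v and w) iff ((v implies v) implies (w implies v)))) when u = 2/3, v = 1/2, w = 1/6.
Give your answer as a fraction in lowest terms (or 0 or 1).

0

v implies w = 1/2 implies 1/6 = 1/6
not v = not 1/2 = 0
(v implies w) iff not v = 1/6 iff 0 = 0
u implies u = 2/3 implies 2/3 = 1
not (u implies u) = not 1 = 0
not not (u implies u) = not 0 = 1
v and w = 1/2 and 1/6 = 1/6
v implies v = 1/2 implies 1/2 = 1
w implies v = 1/6 implies 1/2 = 1
(v implies v) implies (w implies v) = 1 implies 1 = 1
(v and w) iff ((v implies v) implies (w implies v)) = 1/6 iff 1 = 1/6
not not (u implies u) or ((v and w) iff ((v implies v) implies (w implies v))) = 1 or 1/6 = 1
((v implies w) iff not v) and (not not (u implies u) or ((v and w) iff ((v implies v) implies (w implies v)))) = 0 and 1 = 0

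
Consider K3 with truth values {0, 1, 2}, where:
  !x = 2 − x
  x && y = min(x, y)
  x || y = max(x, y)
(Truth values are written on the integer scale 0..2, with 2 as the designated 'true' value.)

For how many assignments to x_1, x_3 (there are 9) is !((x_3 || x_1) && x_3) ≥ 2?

3

x_1 = 0, x_3 = 0 ↦ 2  ≥
x_1 = 0, x_3 = 1 ↦ 1  <
x_1 = 0, x_3 = 2 ↦ 0  <
x_1 = 1, x_3 = 0 ↦ 2  ≥
x_1 = 1, x_3 = 1 ↦ 1  <
x_1 = 1, x_3 = 2 ↦ 0  <
x_1 = 2, x_3 = 0 ↦ 2  ≥
x_1 = 2, x_3 = 1 ↦ 1  <
x_1 = 2, x_3 = 2 ↦ 0  <
So 3 of the 9 assignments meet the threshold.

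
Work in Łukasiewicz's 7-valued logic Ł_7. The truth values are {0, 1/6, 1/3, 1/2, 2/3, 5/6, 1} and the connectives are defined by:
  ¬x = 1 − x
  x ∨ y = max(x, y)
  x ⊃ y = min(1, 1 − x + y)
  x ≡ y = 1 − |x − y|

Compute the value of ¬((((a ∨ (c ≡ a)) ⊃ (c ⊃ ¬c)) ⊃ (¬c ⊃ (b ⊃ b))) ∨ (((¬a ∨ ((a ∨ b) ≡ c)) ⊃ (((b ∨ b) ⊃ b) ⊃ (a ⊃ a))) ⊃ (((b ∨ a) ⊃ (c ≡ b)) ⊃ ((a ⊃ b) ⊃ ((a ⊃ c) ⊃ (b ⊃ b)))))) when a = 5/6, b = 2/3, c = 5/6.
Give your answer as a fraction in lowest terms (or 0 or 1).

c ≡ a = 5/6 ≡ 5/6 = 1
a ∨ (c ≡ a) = 5/6 ∨ 1 = 1
¬c = ¬5/6 = 1/6
c ⊃ ¬c = 5/6 ⊃ 1/6 = 1/3
(a ∨ (c ≡ a)) ⊃ (c ⊃ ¬c) = 1 ⊃ 1/3 = 1/3
¬c = ¬5/6 = 1/6
b ⊃ b = 2/3 ⊃ 2/3 = 1
¬c ⊃ (b ⊃ b) = 1/6 ⊃ 1 = 1
((a ∨ (c ≡ a)) ⊃ (c ⊃ ¬c)) ⊃ (¬c ⊃ (b ⊃ b)) = 1/3 ⊃ 1 = 1
¬a = ¬5/6 = 1/6
a ∨ b = 5/6 ∨ 2/3 = 5/6
(a ∨ b) ≡ c = 5/6 ≡ 5/6 = 1
¬a ∨ ((a ∨ b) ≡ c) = 1/6 ∨ 1 = 1
b ∨ b = 2/3 ∨ 2/3 = 2/3
(b ∨ b) ⊃ b = 2/3 ⊃ 2/3 = 1
a ⊃ a = 5/6 ⊃ 5/6 = 1
((b ∨ b) ⊃ b) ⊃ (a ⊃ a) = 1 ⊃ 1 = 1
(¬a ∨ ((a ∨ b) ≡ c)) ⊃ (((b ∨ b) ⊃ b) ⊃ (a ⊃ a)) = 1 ⊃ 1 = 1
b ∨ a = 2/3 ∨ 5/6 = 5/6
c ≡ b = 5/6 ≡ 2/3 = 5/6
(b ∨ a) ⊃ (c ≡ b) = 5/6 ⊃ 5/6 = 1
a ⊃ b = 5/6 ⊃ 2/3 = 5/6
a ⊃ c = 5/6 ⊃ 5/6 = 1
b ⊃ b = 2/3 ⊃ 2/3 = 1
(a ⊃ c) ⊃ (b ⊃ b) = 1 ⊃ 1 = 1
(a ⊃ b) ⊃ ((a ⊃ c) ⊃ (b ⊃ b)) = 5/6 ⊃ 1 = 1
((b ∨ a) ⊃ (c ≡ b)) ⊃ ((a ⊃ b) ⊃ ((a ⊃ c) ⊃ (b ⊃ b))) = 1 ⊃ 1 = 1
((¬a ∨ ((a ∨ b) ≡ c)) ⊃ (((b ∨ b) ⊃ b) ⊃ (a ⊃ a))) ⊃ (((b ∨ a) ⊃ (c ≡ b)) ⊃ ((a ⊃ b) ⊃ ((a ⊃ c) ⊃ (b ⊃ b)))) = 1 ⊃ 1 = 1
(((a ∨ (c ≡ a)) ⊃ (c ⊃ ¬c)) ⊃ (¬c ⊃ (b ⊃ b))) ∨ (((¬a ∨ ((a ∨ b) ≡ c)) ⊃ (((b ∨ b) ⊃ b) ⊃ (a ⊃ a))) ⊃ (((b ∨ a) ⊃ (c ≡ b)) ⊃ ((a ⊃ b) ⊃ ((a ⊃ c) ⊃ (b ⊃ b))))) = 1 ∨ 1 = 1
¬((((a ∨ (c ≡ a)) ⊃ (c ⊃ ¬c)) ⊃ (¬c ⊃ (b ⊃ b))) ∨ (((¬a ∨ ((a ∨ b) ≡ c)) ⊃ (((b ∨ b) ⊃ b) ⊃ (a ⊃ a))) ⊃ (((b ∨ a) ⊃ (c ≡ b)) ⊃ ((a ⊃ b) ⊃ ((a ⊃ c) ⊃ (b ⊃ b)))))) = ¬1 = 0

0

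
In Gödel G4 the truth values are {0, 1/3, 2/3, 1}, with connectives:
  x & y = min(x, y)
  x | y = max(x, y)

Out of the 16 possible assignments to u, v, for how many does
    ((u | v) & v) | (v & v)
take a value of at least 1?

u = 0, v = 0 ↦ 0  <
u = 0, v = 1/3 ↦ 1/3  <
u = 0, v = 2/3 ↦ 2/3  <
u = 0, v = 1 ↦ 1  ≥
u = 1/3, v = 0 ↦ 0  <
u = 1/3, v = 1/3 ↦ 1/3  <
u = 1/3, v = 2/3 ↦ 2/3  <
u = 1/3, v = 1 ↦ 1  ≥
u = 2/3, v = 0 ↦ 0  <
u = 2/3, v = 1/3 ↦ 1/3  <
u = 2/3, v = 2/3 ↦ 2/3  <
u = 2/3, v = 1 ↦ 1  ≥
u = 1, v = 0 ↦ 0  <
u = 1, v = 1/3 ↦ 1/3  <
u = 1, v = 2/3 ↦ 2/3  <
u = 1, v = 1 ↦ 1  ≥
So 4 of the 16 assignments meet the threshold.

4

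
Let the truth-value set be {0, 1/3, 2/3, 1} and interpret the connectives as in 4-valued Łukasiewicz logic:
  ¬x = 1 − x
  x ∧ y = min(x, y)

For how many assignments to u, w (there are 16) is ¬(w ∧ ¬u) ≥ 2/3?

12

u = 0, w = 0 ↦ 1  ≥
u = 0, w = 1/3 ↦ 2/3  ≥
u = 0, w = 2/3 ↦ 1/3  <
u = 0, w = 1 ↦ 0  <
u = 1/3, w = 0 ↦ 1  ≥
u = 1/3, w = 1/3 ↦ 2/3  ≥
u = 1/3, w = 2/3 ↦ 1/3  <
u = 1/3, w = 1 ↦ 1/3  <
u = 2/3, w = 0 ↦ 1  ≥
u = 2/3, w = 1/3 ↦ 2/3  ≥
u = 2/3, w = 2/3 ↦ 2/3  ≥
u = 2/3, w = 1 ↦ 2/3  ≥
u = 1, w = 0 ↦ 1  ≥
u = 1, w = 1/3 ↦ 1  ≥
u = 1, w = 2/3 ↦ 1  ≥
u = 1, w = 1 ↦ 1  ≥
So 12 of the 16 assignments meet the threshold.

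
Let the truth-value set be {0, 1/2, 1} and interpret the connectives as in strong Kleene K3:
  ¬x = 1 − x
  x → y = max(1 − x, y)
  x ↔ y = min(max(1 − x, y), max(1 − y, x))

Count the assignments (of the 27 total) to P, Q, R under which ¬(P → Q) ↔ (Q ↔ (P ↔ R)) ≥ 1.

value 1: 4 assignments (counts)
value 1/2: 19 assignments
value 0: 4 assignments
So 4 of the 27 assignments meet the threshold.

4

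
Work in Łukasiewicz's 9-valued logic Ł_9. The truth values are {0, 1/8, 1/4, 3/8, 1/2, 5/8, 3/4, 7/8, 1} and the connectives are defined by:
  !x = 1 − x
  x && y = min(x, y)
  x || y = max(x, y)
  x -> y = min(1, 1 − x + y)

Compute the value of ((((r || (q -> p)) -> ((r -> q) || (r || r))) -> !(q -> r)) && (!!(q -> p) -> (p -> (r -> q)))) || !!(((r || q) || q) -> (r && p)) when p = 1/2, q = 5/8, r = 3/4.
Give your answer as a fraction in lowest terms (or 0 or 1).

q -> p = 5/8 -> 1/2 = 7/8
r || (q -> p) = 3/4 || 7/8 = 7/8
r -> q = 3/4 -> 5/8 = 7/8
r || r = 3/4 || 3/4 = 3/4
(r -> q) || (r || r) = 7/8 || 3/4 = 7/8
(r || (q -> p)) -> ((r -> q) || (r || r)) = 7/8 -> 7/8 = 1
q -> r = 5/8 -> 3/4 = 1
!(q -> r) = !1 = 0
((r || (q -> p)) -> ((r -> q) || (r || r))) -> !(q -> r) = 1 -> 0 = 0
q -> p = 5/8 -> 1/2 = 7/8
!(q -> p) = !7/8 = 1/8
!!(q -> p) = !1/8 = 7/8
r -> q = 3/4 -> 5/8 = 7/8
p -> (r -> q) = 1/2 -> 7/8 = 1
!!(q -> p) -> (p -> (r -> q)) = 7/8 -> 1 = 1
(((r || (q -> p)) -> ((r -> q) || (r || r))) -> !(q -> r)) && (!!(q -> p) -> (p -> (r -> q))) = 0 && 1 = 0
r || q = 3/4 || 5/8 = 3/4
(r || q) || q = 3/4 || 5/8 = 3/4
r && p = 3/4 && 1/2 = 1/2
((r || q) || q) -> (r && p) = 3/4 -> 1/2 = 3/4
!(((r || q) || q) -> (r && p)) = !3/4 = 1/4
!!(((r || q) || q) -> (r && p)) = !1/4 = 3/4
((((r || (q -> p)) -> ((r -> q) || (r || r))) -> !(q -> r)) && (!!(q -> p) -> (p -> (r -> q)))) || !!(((r || q) || q) -> (r && p)) = 0 || 3/4 = 3/4

3/4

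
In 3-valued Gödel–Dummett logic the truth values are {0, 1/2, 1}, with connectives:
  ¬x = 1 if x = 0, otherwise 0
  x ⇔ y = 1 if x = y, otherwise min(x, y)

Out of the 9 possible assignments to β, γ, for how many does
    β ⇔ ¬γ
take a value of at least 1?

3

β = 0, γ = 0 ↦ 0  <
β = 0, γ = 1/2 ↦ 1  ≥
β = 0, γ = 1 ↦ 1  ≥
β = 1/2, γ = 0 ↦ 1/2  <
β = 1/2, γ = 1/2 ↦ 0  <
β = 1/2, γ = 1 ↦ 0  <
β = 1, γ = 0 ↦ 1  ≥
β = 1, γ = 1/2 ↦ 0  <
β = 1, γ = 1 ↦ 0  <
So 3 of the 9 assignments meet the threshold.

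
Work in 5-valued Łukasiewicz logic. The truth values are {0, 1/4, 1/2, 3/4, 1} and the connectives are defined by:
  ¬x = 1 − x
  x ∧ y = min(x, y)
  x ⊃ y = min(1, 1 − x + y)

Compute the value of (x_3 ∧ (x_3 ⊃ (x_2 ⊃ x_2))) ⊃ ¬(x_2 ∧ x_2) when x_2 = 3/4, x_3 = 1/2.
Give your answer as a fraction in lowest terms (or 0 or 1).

x_2 ⊃ x_2 = 3/4 ⊃ 3/4 = 1
x_3 ⊃ (x_2 ⊃ x_2) = 1/2 ⊃ 1 = 1
x_3 ∧ (x_3 ⊃ (x_2 ⊃ x_2)) = 1/2 ∧ 1 = 1/2
x_2 ∧ x_2 = 3/4 ∧ 3/4 = 3/4
¬(x_2 ∧ x_2) = ¬3/4 = 1/4
(x_3 ∧ (x_3 ⊃ (x_2 ⊃ x_2))) ⊃ ¬(x_2 ∧ x_2) = 1/2 ⊃ 1/4 = 3/4

3/4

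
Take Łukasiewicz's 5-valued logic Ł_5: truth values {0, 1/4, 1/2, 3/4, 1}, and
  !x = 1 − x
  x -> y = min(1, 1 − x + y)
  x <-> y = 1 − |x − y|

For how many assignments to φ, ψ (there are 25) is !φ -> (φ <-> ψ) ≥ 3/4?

value 1: 19 assignments (counts)
value 3/4: 2 assignments (counts)
value 1/2: 2 assignments
value 1/4: 1 assignment
value 0: 1 assignment
So 21 of the 25 assignments meet the threshold.

21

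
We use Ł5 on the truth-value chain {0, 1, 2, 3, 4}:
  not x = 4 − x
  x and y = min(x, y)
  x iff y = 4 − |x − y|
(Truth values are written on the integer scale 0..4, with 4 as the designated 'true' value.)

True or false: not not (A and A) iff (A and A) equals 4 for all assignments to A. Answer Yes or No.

A = 0 ↦ 4
A = 1 ↦ 4
A = 2 ↦ 4
A = 3 ↦ 4
A = 4 ↦ 4
Every assignment gives a value ≥ 4.

Yes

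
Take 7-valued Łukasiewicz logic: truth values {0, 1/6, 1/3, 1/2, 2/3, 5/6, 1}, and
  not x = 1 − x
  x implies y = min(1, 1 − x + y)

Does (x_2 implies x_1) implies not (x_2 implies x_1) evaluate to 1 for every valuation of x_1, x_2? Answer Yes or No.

No

Counterexample: take x_1 = 0, x_2 = 0.
x_2 implies x_1 = 0 implies 0 = 1
x_2 implies x_1 = 0 implies 0 = 1
not (x_2 implies x_1) = not 1 = 0
(x_2 implies x_1) implies not (x_2 implies x_1) = 1 implies 0 = 0
This gives 0 ≠ 1.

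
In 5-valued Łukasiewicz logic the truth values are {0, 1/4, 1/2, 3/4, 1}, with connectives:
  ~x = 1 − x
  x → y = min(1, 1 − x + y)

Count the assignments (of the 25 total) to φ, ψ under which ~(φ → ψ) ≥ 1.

value 1: 1 assignment (counts)
value 3/4: 2 assignments
value 1/2: 3 assignments
value 1/4: 4 assignments
value 0: 15 assignments
So 1 of the 25 assignments meets the threshold.

1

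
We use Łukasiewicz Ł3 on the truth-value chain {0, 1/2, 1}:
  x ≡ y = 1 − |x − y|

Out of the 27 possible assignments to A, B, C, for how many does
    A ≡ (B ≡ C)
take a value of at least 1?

value 1: 9 assignments (counts)
value 1/2: 13 assignments
value 0: 5 assignments
So 9 of the 27 assignments meet the threshold.

9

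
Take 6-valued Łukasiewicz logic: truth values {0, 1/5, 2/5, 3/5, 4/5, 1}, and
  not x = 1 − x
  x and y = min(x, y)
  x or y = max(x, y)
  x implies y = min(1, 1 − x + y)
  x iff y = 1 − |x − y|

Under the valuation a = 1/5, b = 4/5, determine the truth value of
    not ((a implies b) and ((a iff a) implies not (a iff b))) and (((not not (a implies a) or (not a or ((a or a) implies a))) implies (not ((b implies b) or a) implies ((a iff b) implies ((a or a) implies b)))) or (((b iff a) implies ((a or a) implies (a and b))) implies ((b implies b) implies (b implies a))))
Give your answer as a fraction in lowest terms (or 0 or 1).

a implies b = 1/5 implies 4/5 = 1
a iff a = 1/5 iff 1/5 = 1
a iff b = 1/5 iff 4/5 = 2/5
not (a iff b) = not 2/5 = 3/5
(a iff a) implies not (a iff b) = 1 implies 3/5 = 3/5
(a implies b) and ((a iff a) implies not (a iff b)) = 1 and 3/5 = 3/5
not ((a implies b) and ((a iff a) implies not (a iff b))) = not 3/5 = 2/5
a implies a = 1/5 implies 1/5 = 1
not (a implies a) = not 1 = 0
not not (a implies a) = not 0 = 1
not a = not 1/5 = 4/5
a or a = 1/5 or 1/5 = 1/5
(a or a) implies a = 1/5 implies 1/5 = 1
not a or ((a or a) implies a) = 4/5 or 1 = 1
not not (a implies a) or (not a or ((a or a) implies a)) = 1 or 1 = 1
b implies b = 4/5 implies 4/5 = 1
(b implies b) or a = 1 or 1/5 = 1
not ((b implies b) or a) = not 1 = 0
a iff b = 1/5 iff 4/5 = 2/5
a or a = 1/5 or 1/5 = 1/5
(a or a) implies b = 1/5 implies 4/5 = 1
(a iff b) implies ((a or a) implies b) = 2/5 implies 1 = 1
not ((b implies b) or a) implies ((a iff b) implies ((a or a) implies b)) = 0 implies 1 = 1
(not not (a implies a) or (not a or ((a or a) implies a))) implies (not ((b implies b) or a) implies ((a iff b) implies ((a or a) implies b))) = 1 implies 1 = 1
b iff a = 4/5 iff 1/5 = 2/5
a or a = 1/5 or 1/5 = 1/5
a and b = 1/5 and 4/5 = 1/5
(a or a) implies (a and b) = 1/5 implies 1/5 = 1
(b iff a) implies ((a or a) implies (a and b)) = 2/5 implies 1 = 1
b implies b = 4/5 implies 4/5 = 1
b implies a = 4/5 implies 1/5 = 2/5
(b implies b) implies (b implies a) = 1 implies 2/5 = 2/5
((b iff a) implies ((a or a) implies (a and b))) implies ((b implies b) implies (b implies a)) = 1 implies 2/5 = 2/5
((not not (a implies a) or (not a or ((a or a) implies a))) implies (not ((b implies b) or a) implies ((a iff b) implies ((a or a) implies b)))) or (((b iff a) implies ((a or a) implies (a and b))) implies ((b implies b) implies (b implies a))) = 1 or 2/5 = 1
not ((a implies b) and ((a iff a) implies not (a iff b))) and (((not not (a implies a) or (not a or ((a or a) implies a))) implies (not ((b implies b) or a) implies ((a iff b) implies ((a or a) implies b)))) or (((b iff a) implies ((a or a) implies (a and b))) implies ((b implies b) implies (b implies a)))) = 2/5 and 1 = 2/5

2/5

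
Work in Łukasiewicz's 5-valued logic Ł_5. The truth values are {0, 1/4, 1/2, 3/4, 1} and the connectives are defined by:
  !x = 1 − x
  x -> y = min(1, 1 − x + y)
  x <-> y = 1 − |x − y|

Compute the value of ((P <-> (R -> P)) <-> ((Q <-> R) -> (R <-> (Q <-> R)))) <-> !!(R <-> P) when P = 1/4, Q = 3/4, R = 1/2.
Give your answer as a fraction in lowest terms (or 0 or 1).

3/4

R -> P = 1/2 -> 1/4 = 3/4
P <-> (R -> P) = 1/4 <-> 3/4 = 1/2
Q <-> R = 3/4 <-> 1/2 = 3/4
Q <-> R = 3/4 <-> 1/2 = 3/4
R <-> (Q <-> R) = 1/2 <-> 3/4 = 3/4
(Q <-> R) -> (R <-> (Q <-> R)) = 3/4 -> 3/4 = 1
(P <-> (R -> P)) <-> ((Q <-> R) -> (R <-> (Q <-> R))) = 1/2 <-> 1 = 1/2
R <-> P = 1/2 <-> 1/4 = 3/4
!(R <-> P) = !3/4 = 1/4
!!(R <-> P) = !1/4 = 3/4
((P <-> (R -> P)) <-> ((Q <-> R) -> (R <-> (Q <-> R)))) <-> !!(R <-> P) = 1/2 <-> 3/4 = 3/4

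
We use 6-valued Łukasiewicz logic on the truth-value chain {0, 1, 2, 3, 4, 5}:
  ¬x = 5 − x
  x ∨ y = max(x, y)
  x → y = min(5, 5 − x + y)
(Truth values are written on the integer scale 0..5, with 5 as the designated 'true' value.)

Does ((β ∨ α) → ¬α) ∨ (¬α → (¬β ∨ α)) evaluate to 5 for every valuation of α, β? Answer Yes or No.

Counterexample: take α = 1, β = 5.
β ∨ α = 5 ∨ 1 = 5
¬α = ¬1 = 4
(β ∨ α) → ¬α = 5 → 4 = 4
¬α = ¬1 = 4
¬β = ¬5 = 0
¬β ∨ α = 0 ∨ 1 = 1
¬α → (¬β ∨ α) = 4 → 1 = 2
((β ∨ α) → ¬α) ∨ (¬α → (¬β ∨ α)) = 4 ∨ 2 = 4
This gives 4 ≠ 5.

No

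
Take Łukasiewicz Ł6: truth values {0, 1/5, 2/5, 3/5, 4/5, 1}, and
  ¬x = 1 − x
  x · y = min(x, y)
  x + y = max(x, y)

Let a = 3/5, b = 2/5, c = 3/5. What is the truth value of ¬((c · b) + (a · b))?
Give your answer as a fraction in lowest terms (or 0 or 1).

c · b = 3/5 · 2/5 = 2/5
a · b = 3/5 · 2/5 = 2/5
(c · b) + (a · b) = 2/5 + 2/5 = 2/5
¬((c · b) + (a · b)) = ¬2/5 = 3/5

3/5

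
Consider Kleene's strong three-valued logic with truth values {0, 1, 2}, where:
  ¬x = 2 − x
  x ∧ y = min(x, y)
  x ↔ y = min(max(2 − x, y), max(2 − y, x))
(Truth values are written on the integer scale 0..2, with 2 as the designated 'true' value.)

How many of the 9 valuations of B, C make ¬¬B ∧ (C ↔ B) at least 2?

1

B = 0, C = 0 ↦ 0  <
B = 0, C = 1 ↦ 0  <
B = 0, C = 2 ↦ 0  <
B = 1, C = 0 ↦ 1  <
B = 1, C = 1 ↦ 1  <
B = 1, C = 2 ↦ 1  <
B = 2, C = 0 ↦ 0  <
B = 2, C = 1 ↦ 1  <
B = 2, C = 2 ↦ 2  ≥
So 1 of the 9 assignments meets the threshold.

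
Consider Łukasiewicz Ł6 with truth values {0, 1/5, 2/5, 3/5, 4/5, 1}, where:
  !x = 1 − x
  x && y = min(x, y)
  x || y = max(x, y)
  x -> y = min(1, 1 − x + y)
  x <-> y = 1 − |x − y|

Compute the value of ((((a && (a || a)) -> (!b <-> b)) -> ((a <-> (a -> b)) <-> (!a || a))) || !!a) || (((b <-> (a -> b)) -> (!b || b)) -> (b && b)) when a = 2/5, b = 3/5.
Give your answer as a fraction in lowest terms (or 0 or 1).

a || a = 2/5 || 2/5 = 2/5
a && (a || a) = 2/5 && 2/5 = 2/5
!b = !3/5 = 2/5
!b <-> b = 2/5 <-> 3/5 = 4/5
(a && (a || a)) -> (!b <-> b) = 2/5 -> 4/5 = 1
a -> b = 2/5 -> 3/5 = 1
a <-> (a -> b) = 2/5 <-> 1 = 2/5
!a = !2/5 = 3/5
!a || a = 3/5 || 2/5 = 3/5
(a <-> (a -> b)) <-> (!a || a) = 2/5 <-> 3/5 = 4/5
((a && (a || a)) -> (!b <-> b)) -> ((a <-> (a -> b)) <-> (!a || a)) = 1 -> 4/5 = 4/5
!a = !2/5 = 3/5
!!a = !3/5 = 2/5
(((a && (a || a)) -> (!b <-> b)) -> ((a <-> (a -> b)) <-> (!a || a))) || !!a = 4/5 || 2/5 = 4/5
a -> b = 2/5 -> 3/5 = 1
b <-> (a -> b) = 3/5 <-> 1 = 3/5
!b = !3/5 = 2/5
!b || b = 2/5 || 3/5 = 3/5
(b <-> (a -> b)) -> (!b || b) = 3/5 -> 3/5 = 1
b && b = 3/5 && 3/5 = 3/5
((b <-> (a -> b)) -> (!b || b)) -> (b && b) = 1 -> 3/5 = 3/5
((((a && (a || a)) -> (!b <-> b)) -> ((a <-> (a -> b)) <-> (!a || a))) || !!a) || (((b <-> (a -> b)) -> (!b || b)) -> (b && b)) = 4/5 || 3/5 = 4/5

4/5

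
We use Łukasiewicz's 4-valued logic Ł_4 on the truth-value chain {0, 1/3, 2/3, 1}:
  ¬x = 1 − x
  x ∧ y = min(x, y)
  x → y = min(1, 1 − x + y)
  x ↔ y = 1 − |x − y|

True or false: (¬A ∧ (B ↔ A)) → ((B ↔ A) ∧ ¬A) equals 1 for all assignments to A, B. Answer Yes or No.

A = 0, B = 0 ↦ 1
A = 0, B = 1/3 ↦ 1
A = 0, B = 2/3 ↦ 1
A = 0, B = 1 ↦ 1
A = 1/3, B = 0 ↦ 1
A = 1/3, B = 1/3 ↦ 1
A = 1/3, B = 2/3 ↦ 1
A = 1/3, B = 1 ↦ 1
A = 2/3, B = 0 ↦ 1
A = 2/3, B = 1/3 ↦ 1
A = 2/3, B = 2/3 ↦ 1
A = 2/3, B = 1 ↦ 1
A = 1, B = 0 ↦ 1
A = 1, B = 1/3 ↦ 1
A = 1, B = 2/3 ↦ 1
A = 1, B = 1 ↦ 1
Every assignment gives a value ≥ 1.

Yes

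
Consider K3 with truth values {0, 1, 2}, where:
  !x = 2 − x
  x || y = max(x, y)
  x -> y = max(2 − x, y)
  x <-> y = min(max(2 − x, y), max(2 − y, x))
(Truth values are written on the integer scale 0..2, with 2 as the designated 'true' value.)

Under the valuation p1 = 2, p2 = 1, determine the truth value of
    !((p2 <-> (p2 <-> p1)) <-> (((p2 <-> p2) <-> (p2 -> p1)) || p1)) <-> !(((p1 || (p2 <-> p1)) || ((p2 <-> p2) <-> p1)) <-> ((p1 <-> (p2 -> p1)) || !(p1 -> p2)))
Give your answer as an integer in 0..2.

1

p2 <-> p1 = 1 <-> 2 = 1
p2 <-> (p2 <-> p1) = 1 <-> 1 = 1
p2 <-> p2 = 1 <-> 1 = 1
p2 -> p1 = 1 -> 2 = 2
(p2 <-> p2) <-> (p2 -> p1) = 1 <-> 2 = 1
((p2 <-> p2) <-> (p2 -> p1)) || p1 = 1 || 2 = 2
(p2 <-> (p2 <-> p1)) <-> (((p2 <-> p2) <-> (p2 -> p1)) || p1) = 1 <-> 2 = 1
!((p2 <-> (p2 <-> p1)) <-> (((p2 <-> p2) <-> (p2 -> p1)) || p1)) = !1 = 1
p2 <-> p1 = 1 <-> 2 = 1
p1 || (p2 <-> p1) = 2 || 1 = 2
p2 <-> p2 = 1 <-> 1 = 1
(p2 <-> p2) <-> p1 = 1 <-> 2 = 1
(p1 || (p2 <-> p1)) || ((p2 <-> p2) <-> p1) = 2 || 1 = 2
p2 -> p1 = 1 -> 2 = 2
p1 <-> (p2 -> p1) = 2 <-> 2 = 2
p1 -> p2 = 2 -> 1 = 1
!(p1 -> p2) = !1 = 1
(p1 <-> (p2 -> p1)) || !(p1 -> p2) = 2 || 1 = 2
((p1 || (p2 <-> p1)) || ((p2 <-> p2) <-> p1)) <-> ((p1 <-> (p2 -> p1)) || !(p1 -> p2)) = 2 <-> 2 = 2
!(((p1 || (p2 <-> p1)) || ((p2 <-> p2) <-> p1)) <-> ((p1 <-> (p2 -> p1)) || !(p1 -> p2))) = !2 = 0
!((p2 <-> (p2 <-> p1)) <-> (((p2 <-> p2) <-> (p2 -> p1)) || p1)) <-> !(((p1 || (p2 <-> p1)) || ((p2 <-> p2) <-> p1)) <-> ((p1 <-> (p2 -> p1)) || !(p1 -> p2))) = 1 <-> 0 = 1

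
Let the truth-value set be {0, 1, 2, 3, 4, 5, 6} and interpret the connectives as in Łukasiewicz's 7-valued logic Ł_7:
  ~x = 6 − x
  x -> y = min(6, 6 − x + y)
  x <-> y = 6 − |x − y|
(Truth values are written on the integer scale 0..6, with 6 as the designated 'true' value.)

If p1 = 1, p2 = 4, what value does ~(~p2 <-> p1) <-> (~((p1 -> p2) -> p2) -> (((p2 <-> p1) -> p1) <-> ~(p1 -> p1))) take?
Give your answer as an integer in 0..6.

1

~p2 = ~4 = 2
~p2 <-> p1 = 2 <-> 1 = 5
~(~p2 <-> p1) = ~5 = 1
p1 -> p2 = 1 -> 4 = 6
(p1 -> p2) -> p2 = 6 -> 4 = 4
~((p1 -> p2) -> p2) = ~4 = 2
p2 <-> p1 = 4 <-> 1 = 3
(p2 <-> p1) -> p1 = 3 -> 1 = 4
p1 -> p1 = 1 -> 1 = 6
~(p1 -> p1) = ~6 = 0
((p2 <-> p1) -> p1) <-> ~(p1 -> p1) = 4 <-> 0 = 2
~((p1 -> p2) -> p2) -> (((p2 <-> p1) -> p1) <-> ~(p1 -> p1)) = 2 -> 2 = 6
~(~p2 <-> p1) <-> (~((p1 -> p2) -> p2) -> (((p2 <-> p1) -> p1) <-> ~(p1 -> p1))) = 1 <-> 6 = 1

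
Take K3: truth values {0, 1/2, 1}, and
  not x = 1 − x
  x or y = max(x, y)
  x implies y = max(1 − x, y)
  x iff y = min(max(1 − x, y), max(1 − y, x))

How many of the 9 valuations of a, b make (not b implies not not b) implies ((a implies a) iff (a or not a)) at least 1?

a = 0, b = 0 ↦ 1  ≥
a = 0, b = 1/2 ↦ 1  ≥
a = 0, b = 1 ↦ 1  ≥
a = 1/2, b = 0 ↦ 1  ≥
a = 1/2, b = 1/2 ↦ 1/2  <
a = 1/2, b = 1 ↦ 1/2  <
a = 1, b = 0 ↦ 1  ≥
a = 1, b = 1/2 ↦ 1  ≥
a = 1, b = 1 ↦ 1  ≥
So 7 of the 9 assignments meet the threshold.

7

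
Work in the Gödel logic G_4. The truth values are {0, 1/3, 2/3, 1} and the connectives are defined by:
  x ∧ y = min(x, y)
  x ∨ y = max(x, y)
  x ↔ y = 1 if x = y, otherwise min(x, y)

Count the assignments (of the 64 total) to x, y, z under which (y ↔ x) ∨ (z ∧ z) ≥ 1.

28

value 1: 28 assignments (counts)
value 2/3: 16 assignments
value 1/3: 14 assignments
value 0: 6 assignments
So 28 of the 64 assignments meet the threshold.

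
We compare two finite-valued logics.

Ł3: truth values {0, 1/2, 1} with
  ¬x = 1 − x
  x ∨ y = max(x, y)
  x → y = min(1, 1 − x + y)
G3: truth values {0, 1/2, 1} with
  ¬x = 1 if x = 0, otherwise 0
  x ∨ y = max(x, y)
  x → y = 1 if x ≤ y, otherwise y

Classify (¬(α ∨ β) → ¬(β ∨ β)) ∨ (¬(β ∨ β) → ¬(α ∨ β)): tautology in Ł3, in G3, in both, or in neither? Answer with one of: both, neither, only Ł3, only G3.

In Ł3: every assignment gives 1 — tautology.
In G3: every assignment gives 1 — tautology.

both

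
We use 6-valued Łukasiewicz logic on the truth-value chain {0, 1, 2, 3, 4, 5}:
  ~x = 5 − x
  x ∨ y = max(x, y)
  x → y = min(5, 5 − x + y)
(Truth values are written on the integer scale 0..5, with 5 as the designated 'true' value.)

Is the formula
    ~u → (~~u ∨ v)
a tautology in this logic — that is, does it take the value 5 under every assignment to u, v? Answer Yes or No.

No

Counterexample: take u = 0, v = 0.
~u = ~0 = 5
~u = ~0 = 5
~~u = ~5 = 0
~~u ∨ v = 0 ∨ 0 = 0
~u → (~~u ∨ v) = 5 → 0 = 0
This gives 0 ≠ 5.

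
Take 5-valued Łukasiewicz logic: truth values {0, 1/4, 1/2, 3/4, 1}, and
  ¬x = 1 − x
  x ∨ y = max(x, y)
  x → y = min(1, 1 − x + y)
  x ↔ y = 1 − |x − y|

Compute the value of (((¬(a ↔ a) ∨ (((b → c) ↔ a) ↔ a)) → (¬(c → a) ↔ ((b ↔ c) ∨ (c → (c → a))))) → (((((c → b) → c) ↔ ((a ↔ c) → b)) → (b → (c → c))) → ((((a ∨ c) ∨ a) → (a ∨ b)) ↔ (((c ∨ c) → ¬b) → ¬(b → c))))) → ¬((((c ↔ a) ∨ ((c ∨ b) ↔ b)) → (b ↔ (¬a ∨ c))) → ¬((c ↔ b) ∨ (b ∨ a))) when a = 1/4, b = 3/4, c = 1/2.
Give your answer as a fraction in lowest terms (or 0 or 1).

3/4

a ↔ a = 1/4 ↔ 1/4 = 1
¬(a ↔ a) = ¬1 = 0
b → c = 3/4 → 1/2 = 3/4
(b → c) ↔ a = 3/4 ↔ 1/4 = 1/2
((b → c) ↔ a) ↔ a = 1/2 ↔ 1/4 = 3/4
¬(a ↔ a) ∨ (((b → c) ↔ a) ↔ a) = 0 ∨ 3/4 = 3/4
c → a = 1/2 → 1/4 = 3/4
¬(c → a) = ¬3/4 = 1/4
b ↔ c = 3/4 ↔ 1/2 = 3/4
c → a = 1/2 → 1/4 = 3/4
c → (c → a) = 1/2 → 3/4 = 1
(b ↔ c) ∨ (c → (c → a)) = 3/4 ∨ 1 = 1
¬(c → a) ↔ ((b ↔ c) ∨ (c → (c → a))) = 1/4 ↔ 1 = 1/4
(¬(a ↔ a) ∨ (((b → c) ↔ a) ↔ a)) → (¬(c → a) ↔ ((b ↔ c) ∨ (c → (c → a)))) = 3/4 → 1/4 = 1/2
c → b = 1/2 → 3/4 = 1
(c → b) → c = 1 → 1/2 = 1/2
a ↔ c = 1/4 ↔ 1/2 = 3/4
(a ↔ c) → b = 3/4 → 3/4 = 1
((c → b) → c) ↔ ((a ↔ c) → b) = 1/2 ↔ 1 = 1/2
c → c = 1/2 → 1/2 = 1
b → (c → c) = 3/4 → 1 = 1
(((c → b) → c) ↔ ((a ↔ c) → b)) → (b → (c → c)) = 1/2 → 1 = 1
a ∨ c = 1/4 ∨ 1/2 = 1/2
(a ∨ c) ∨ a = 1/2 ∨ 1/4 = 1/2
a ∨ b = 1/4 ∨ 3/4 = 3/4
((a ∨ c) ∨ a) → (a ∨ b) = 1/2 → 3/4 = 1
c ∨ c = 1/2 ∨ 1/2 = 1/2
¬b = ¬3/4 = 1/4
(c ∨ c) → ¬b = 1/2 → 1/4 = 3/4
b → c = 3/4 → 1/2 = 3/4
¬(b → c) = ¬3/4 = 1/4
((c ∨ c) → ¬b) → ¬(b → c) = 3/4 → 1/4 = 1/2
(((a ∨ c) ∨ a) → (a ∨ b)) ↔ (((c ∨ c) → ¬b) → ¬(b → c)) = 1 ↔ 1/2 = 1/2
((((c → b) → c) ↔ ((a ↔ c) → b)) → (b → (c → c))) → ((((a ∨ c) ∨ a) → (a ∨ b)) ↔ (((c ∨ c) → ¬b) → ¬(b → c))) = 1 → 1/2 = 1/2
((¬(a ↔ a) ∨ (((b → c) ↔ a) ↔ a)) → (¬(c → a) ↔ ((b ↔ c) ∨ (c → (c → a))))) → (((((c → b) → c) ↔ ((a ↔ c) → b)) → (b → (c → c))) → ((((a ∨ c) ∨ a) → (a ∨ b)) ↔ (((c ∨ c) → ¬b) → ¬(b → c)))) = 1/2 → 1/2 = 1
c ↔ a = 1/2 ↔ 1/4 = 3/4
c ∨ b = 1/2 ∨ 3/4 = 3/4
(c ∨ b) ↔ b = 3/4 ↔ 3/4 = 1
(c ↔ a) ∨ ((c ∨ b) ↔ b) = 3/4 ∨ 1 = 1
¬a = ¬1/4 = 3/4
¬a ∨ c = 3/4 ∨ 1/2 = 3/4
b ↔ (¬a ∨ c) = 3/4 ↔ 3/4 = 1
((c ↔ a) ∨ ((c ∨ b) ↔ b)) → (b ↔ (¬a ∨ c)) = 1 → 1 = 1
c ↔ b = 1/2 ↔ 3/4 = 3/4
b ∨ a = 3/4 ∨ 1/4 = 3/4
(c ↔ b) ∨ (b ∨ a) = 3/4 ∨ 3/4 = 3/4
¬((c ↔ b) ∨ (b ∨ a)) = ¬3/4 = 1/4
(((c ↔ a) ∨ ((c ∨ b) ↔ b)) → (b ↔ (¬a ∨ c))) → ¬((c ↔ b) ∨ (b ∨ a)) = 1 → 1/4 = 1/4
¬((((c ↔ a) ∨ ((c ∨ b) ↔ b)) → (b ↔ (¬a ∨ c))) → ¬((c ↔ b) ∨ (b ∨ a))) = ¬1/4 = 3/4
(((¬(a ↔ a) ∨ (((b → c) ↔ a) ↔ a)) → (¬(c → a) ↔ ((b ↔ c) ∨ (c → (c → a))))) → (((((c → b) → c) ↔ ((a ↔ c) → b)) → (b → (c → c))) → ((((a ∨ c) ∨ a) → (a ∨ b)) ↔ (((c ∨ c) → ¬b) → ¬(b → c))))) → ¬((((c ↔ a) ∨ ((c ∨ b) ↔ b)) → (b ↔ (¬a ∨ c))) → ¬((c ↔ b) ∨ (b ∨ a))) = 1 → 3/4 = 3/4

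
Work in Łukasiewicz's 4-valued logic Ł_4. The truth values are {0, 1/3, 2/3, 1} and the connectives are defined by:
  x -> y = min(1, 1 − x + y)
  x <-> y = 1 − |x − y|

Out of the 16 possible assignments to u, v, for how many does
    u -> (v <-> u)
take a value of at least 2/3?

u = 0, v = 0 ↦ 1  ≥
u = 0, v = 1/3 ↦ 1  ≥
u = 0, v = 2/3 ↦ 1  ≥
u = 0, v = 1 ↦ 1  ≥
u = 1/3, v = 0 ↦ 1  ≥
u = 1/3, v = 1/3 ↦ 1  ≥
u = 1/3, v = 2/3 ↦ 1  ≥
u = 1/3, v = 1 ↦ 1  ≥
u = 2/3, v = 0 ↦ 2/3  ≥
u = 2/3, v = 1/3 ↦ 1  ≥
u = 2/3, v = 2/3 ↦ 1  ≥
u = 2/3, v = 1 ↦ 1  ≥
u = 1, v = 0 ↦ 0  <
u = 1, v = 1/3 ↦ 1/3  <
u = 1, v = 2/3 ↦ 2/3  ≥
u = 1, v = 1 ↦ 1  ≥
So 14 of the 16 assignments meet the threshold.

14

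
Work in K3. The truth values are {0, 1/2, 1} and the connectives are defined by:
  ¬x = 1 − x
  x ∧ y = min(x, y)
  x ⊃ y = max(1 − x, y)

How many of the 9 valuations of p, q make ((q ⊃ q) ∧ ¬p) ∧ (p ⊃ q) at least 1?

p = 0, q = 0 ↦ 1  ≥
p = 0, q = 1/2 ↦ 1/2  <
p = 0, q = 1 ↦ 1  ≥
p = 1/2, q = 0 ↦ 1/2  <
p = 1/2, q = 1/2 ↦ 1/2  <
p = 1/2, q = 1 ↦ 1/2  <
p = 1, q = 0 ↦ 0  <
p = 1, q = 1/2 ↦ 0  <
p = 1, q = 1 ↦ 0  <
So 2 of the 9 assignments meet the threshold.

2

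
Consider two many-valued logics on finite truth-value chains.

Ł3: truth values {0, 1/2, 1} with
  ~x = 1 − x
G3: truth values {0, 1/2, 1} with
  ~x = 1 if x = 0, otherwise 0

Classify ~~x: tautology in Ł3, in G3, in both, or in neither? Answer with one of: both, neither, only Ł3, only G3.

In Ł3: at x = 0 the value is 0 — not a tautology.
In G3: at x = 0 the value is 0 — not a tautology.

neither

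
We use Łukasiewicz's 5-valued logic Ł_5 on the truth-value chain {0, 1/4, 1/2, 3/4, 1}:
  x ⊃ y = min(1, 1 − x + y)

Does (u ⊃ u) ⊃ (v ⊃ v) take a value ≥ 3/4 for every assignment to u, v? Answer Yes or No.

Yes

At u = 0, v = 1/4, for instance:
u ⊃ u = 0 ⊃ 0 = 1
v ⊃ v = 1/4 ⊃ 1/4 = 1
(u ⊃ u) ⊃ (v ⊃ v) = 1 ⊃ 1 = 1
and checking the remaining 24 assignments likewise gives ≥ 3/4 in every case.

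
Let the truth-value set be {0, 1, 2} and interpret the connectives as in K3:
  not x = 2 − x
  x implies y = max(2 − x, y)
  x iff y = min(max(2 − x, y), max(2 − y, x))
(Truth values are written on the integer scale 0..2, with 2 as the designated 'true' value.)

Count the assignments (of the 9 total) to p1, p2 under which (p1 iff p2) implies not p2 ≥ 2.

p1 = 0, p2 = 0 ↦ 2  ≥
p1 = 0, p2 = 1 ↦ 1  <
p1 = 0, p2 = 2 ↦ 2  ≥
p1 = 1, p2 = 0 ↦ 2  ≥
p1 = 1, p2 = 1 ↦ 1  <
p1 = 1, p2 = 2 ↦ 1  <
p1 = 2, p2 = 0 ↦ 2  ≥
p1 = 2, p2 = 1 ↦ 1  <
p1 = 2, p2 = 2 ↦ 0  <
So 4 of the 9 assignments meet the threshold.

4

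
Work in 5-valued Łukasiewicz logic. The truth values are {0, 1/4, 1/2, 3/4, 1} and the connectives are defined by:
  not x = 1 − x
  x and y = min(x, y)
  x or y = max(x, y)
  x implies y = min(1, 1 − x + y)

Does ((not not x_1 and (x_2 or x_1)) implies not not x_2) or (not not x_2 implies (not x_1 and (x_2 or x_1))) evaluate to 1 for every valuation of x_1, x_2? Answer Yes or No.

Counterexample: take x_1 = 3/4, x_2 = 1/2.
not x_1 = not 3/4 = 1/4
not not x_1 = not 1/4 = 3/4
x_2 or x_1 = 1/2 or 3/4 = 3/4
not not x_1 and (x_2 or x_1) = 3/4 and 3/4 = 3/4
not x_2 = not 1/2 = 1/2
not not x_2 = not 1/2 = 1/2
(not not x_1 and (x_2 or x_1)) implies not not x_2 = 3/4 implies 1/2 = 3/4
not x_2 = not 1/2 = 1/2
not not x_2 = not 1/2 = 1/2
not x_1 = not 3/4 = 1/4
x_2 or x_1 = 1/2 or 3/4 = 3/4
not x_1 and (x_2 or x_1) = 1/4 and 3/4 = 1/4
not not x_2 implies (not x_1 and (x_2 or x_1)) = 1/2 implies 1/4 = 3/4
((not not x_1 and (x_2 or x_1)) implies not not x_2) or (not not x_2 implies (not x_1 and (x_2 or x_1))) = 3/4 or 3/4 = 3/4
This gives 3/4 ≠ 1.

No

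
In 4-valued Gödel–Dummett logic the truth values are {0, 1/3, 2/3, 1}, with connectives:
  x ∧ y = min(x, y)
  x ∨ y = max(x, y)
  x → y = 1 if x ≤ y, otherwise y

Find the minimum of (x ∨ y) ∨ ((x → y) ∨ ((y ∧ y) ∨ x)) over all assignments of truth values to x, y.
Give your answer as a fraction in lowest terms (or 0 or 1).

1/3

Take x = 1/3, y = 0:
x ∨ y = 1/3 ∨ 0 = 1/3
x → y = 1/3 → 0 = 0
y ∧ y = 0 ∧ 0 = 0
(y ∧ y) ∨ x = 0 ∨ 1/3 = 1/3
(x → y) ∨ ((y ∧ y) ∨ x) = 0 ∨ 1/3 = 1/3
(x ∨ y) ∨ ((x → y) ∨ ((y ∧ y) ∨ x)) = 1/3 ∨ 1/3 = 1/3
No assignment yields a value below 1/3, so this is the minimum.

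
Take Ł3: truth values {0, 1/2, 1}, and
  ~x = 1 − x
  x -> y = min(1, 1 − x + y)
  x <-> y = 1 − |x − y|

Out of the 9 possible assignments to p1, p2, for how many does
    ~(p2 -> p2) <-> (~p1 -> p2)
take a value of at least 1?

1

p1 = 0, p2 = 0 ↦ 1  ≥
p1 = 0, p2 = 1/2 ↦ 1/2  <
p1 = 0, p2 = 1 ↦ 0  <
p1 = 1/2, p2 = 0 ↦ 1/2  <
p1 = 1/2, p2 = 1/2 ↦ 0  <
p1 = 1/2, p2 = 1 ↦ 0  <
p1 = 1, p2 = 0 ↦ 0  <
p1 = 1, p2 = 1/2 ↦ 0  <
p1 = 1, p2 = 1 ↦ 0  <
So 1 of the 9 assignments meets the threshold.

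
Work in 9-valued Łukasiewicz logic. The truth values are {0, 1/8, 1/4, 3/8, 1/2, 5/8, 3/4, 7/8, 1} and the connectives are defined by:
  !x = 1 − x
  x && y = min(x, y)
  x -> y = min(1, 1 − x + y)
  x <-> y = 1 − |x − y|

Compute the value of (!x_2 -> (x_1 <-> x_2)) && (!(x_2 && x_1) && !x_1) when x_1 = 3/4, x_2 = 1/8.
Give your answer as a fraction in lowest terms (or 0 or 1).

!x_2 = !1/8 = 7/8
x_1 <-> x_2 = 3/4 <-> 1/8 = 3/8
!x_2 -> (x_1 <-> x_2) = 7/8 -> 3/8 = 1/2
x_2 && x_1 = 1/8 && 3/4 = 1/8
!(x_2 && x_1) = !1/8 = 7/8
!x_1 = !3/4 = 1/4
!(x_2 && x_1) && !x_1 = 7/8 && 1/4 = 1/4
(!x_2 -> (x_1 <-> x_2)) && (!(x_2 && x_1) && !x_1) = 1/2 && 1/4 = 1/4

1/4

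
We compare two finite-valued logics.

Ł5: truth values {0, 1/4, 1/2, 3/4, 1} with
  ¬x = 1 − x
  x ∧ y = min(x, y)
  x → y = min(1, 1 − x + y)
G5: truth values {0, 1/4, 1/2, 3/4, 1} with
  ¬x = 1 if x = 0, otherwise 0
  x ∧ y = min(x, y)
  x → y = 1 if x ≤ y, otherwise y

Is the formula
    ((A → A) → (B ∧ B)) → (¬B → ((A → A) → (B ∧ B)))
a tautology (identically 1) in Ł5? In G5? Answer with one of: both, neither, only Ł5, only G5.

In Ł5: every assignment gives 1 — tautology.
In G5: every assignment gives 1 — tautology.

both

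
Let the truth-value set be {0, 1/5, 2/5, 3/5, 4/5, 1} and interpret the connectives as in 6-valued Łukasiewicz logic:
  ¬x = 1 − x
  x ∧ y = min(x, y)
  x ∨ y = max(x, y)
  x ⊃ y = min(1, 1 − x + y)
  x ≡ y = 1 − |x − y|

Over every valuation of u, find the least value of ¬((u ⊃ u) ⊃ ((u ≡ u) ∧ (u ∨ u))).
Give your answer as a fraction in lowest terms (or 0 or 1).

0

Take u = 1:
u ⊃ u = 1 ⊃ 1 = 1
u ≡ u = 1 ≡ 1 = 1
u ∨ u = 1 ∨ 1 = 1
(u ≡ u) ∧ (u ∨ u) = 1 ∧ 1 = 1
(u ⊃ u) ⊃ ((u ≡ u) ∧ (u ∨ u)) = 1 ⊃ 1 = 1
¬((u ⊃ u) ⊃ ((u ≡ u) ∧ (u ∨ u))) = ¬1 = 0
No assignment yields a value below 0, so this is the minimum.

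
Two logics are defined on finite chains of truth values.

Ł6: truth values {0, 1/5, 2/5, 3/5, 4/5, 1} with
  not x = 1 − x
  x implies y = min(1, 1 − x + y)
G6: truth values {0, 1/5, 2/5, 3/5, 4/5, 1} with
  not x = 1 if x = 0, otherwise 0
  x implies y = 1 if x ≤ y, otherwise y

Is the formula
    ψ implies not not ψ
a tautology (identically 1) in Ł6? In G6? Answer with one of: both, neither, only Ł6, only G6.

In Ł6: every assignment gives 1 — tautology.
In G6: every assignment gives 1 — tautology.

both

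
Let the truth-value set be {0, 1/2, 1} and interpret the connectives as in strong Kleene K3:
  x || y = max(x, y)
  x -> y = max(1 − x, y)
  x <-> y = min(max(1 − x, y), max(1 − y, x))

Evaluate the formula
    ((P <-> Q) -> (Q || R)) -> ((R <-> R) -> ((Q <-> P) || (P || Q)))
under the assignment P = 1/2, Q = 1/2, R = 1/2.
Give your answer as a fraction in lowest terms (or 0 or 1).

P <-> Q = 1/2 <-> 1/2 = 1/2
Q || R = 1/2 || 1/2 = 1/2
(P <-> Q) -> (Q || R) = 1/2 -> 1/2 = 1/2
R <-> R = 1/2 <-> 1/2 = 1/2
Q <-> P = 1/2 <-> 1/2 = 1/2
P || Q = 1/2 || 1/2 = 1/2
(Q <-> P) || (P || Q) = 1/2 || 1/2 = 1/2
(R <-> R) -> ((Q <-> P) || (P || Q)) = 1/2 -> 1/2 = 1/2
((P <-> Q) -> (Q || R)) -> ((R <-> R) -> ((Q <-> P) || (P || Q))) = 1/2 -> 1/2 = 1/2

1/2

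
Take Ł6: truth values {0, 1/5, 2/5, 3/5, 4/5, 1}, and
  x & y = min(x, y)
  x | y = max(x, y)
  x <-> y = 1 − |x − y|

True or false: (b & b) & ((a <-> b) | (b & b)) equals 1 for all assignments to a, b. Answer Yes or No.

Counterexample: take a = 0, b = 0.
b & b = 0 & 0 = 0
a <-> b = 0 <-> 0 = 1
(a <-> b) | (b & b) = 1 | 0 = 1
(b & b) & ((a <-> b) | (b & b)) = 0 & 1 = 0
This gives 0 ≠ 1.

No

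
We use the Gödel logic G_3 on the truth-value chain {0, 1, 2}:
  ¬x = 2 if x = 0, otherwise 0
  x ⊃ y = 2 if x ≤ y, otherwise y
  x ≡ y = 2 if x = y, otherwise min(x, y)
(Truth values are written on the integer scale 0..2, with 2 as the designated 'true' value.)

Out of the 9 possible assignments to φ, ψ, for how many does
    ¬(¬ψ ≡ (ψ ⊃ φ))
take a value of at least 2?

4

φ = 0, ψ = 0 ↦ 0  <
φ = 0, ψ = 1 ↦ 0  <
φ = 0, ψ = 2 ↦ 0  <
φ = 1, ψ = 0 ↦ 0  <
φ = 1, ψ = 1 ↦ 2  ≥
φ = 1, ψ = 2 ↦ 2  ≥
φ = 2, ψ = 0 ↦ 0  <
φ = 2, ψ = 1 ↦ 2  ≥
φ = 2, ψ = 2 ↦ 2  ≥
So 4 of the 9 assignments meet the threshold.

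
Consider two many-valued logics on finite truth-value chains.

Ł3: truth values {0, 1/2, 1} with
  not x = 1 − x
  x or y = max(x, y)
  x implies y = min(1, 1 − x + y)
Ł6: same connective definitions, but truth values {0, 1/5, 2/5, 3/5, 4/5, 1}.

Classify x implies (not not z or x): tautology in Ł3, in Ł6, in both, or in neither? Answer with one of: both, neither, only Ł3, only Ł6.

both

In Ł3: every assignment gives 1 — tautology.
In Ł6: every assignment gives 1 — tautology.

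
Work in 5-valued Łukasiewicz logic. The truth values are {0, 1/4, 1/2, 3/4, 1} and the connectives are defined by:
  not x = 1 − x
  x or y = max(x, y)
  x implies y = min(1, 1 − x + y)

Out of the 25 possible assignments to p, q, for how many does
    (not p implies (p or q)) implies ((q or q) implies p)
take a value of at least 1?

value 1: 18 assignments (counts)
value 3/4: 2 assignments
value 1/2: 3 assignments
value 1/4: 1 assignment
value 0: 1 assignment
So 18 of the 25 assignments meet the threshold.

18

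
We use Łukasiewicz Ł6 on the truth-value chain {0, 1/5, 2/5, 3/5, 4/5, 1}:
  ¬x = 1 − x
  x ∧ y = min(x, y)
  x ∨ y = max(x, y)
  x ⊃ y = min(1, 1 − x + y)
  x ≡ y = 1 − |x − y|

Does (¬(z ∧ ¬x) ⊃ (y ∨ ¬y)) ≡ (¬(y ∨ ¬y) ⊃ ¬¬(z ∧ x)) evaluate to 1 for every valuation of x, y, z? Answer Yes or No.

Counterexample: take x = 0, y = 1/5, z = 1/5.
¬x = ¬0 = 1
z ∧ ¬x = 1/5 ∧ 1 = 1/5
¬(z ∧ ¬x) = ¬1/5 = 4/5
¬y = ¬1/5 = 4/5
y ∨ ¬y = 1/5 ∨ 4/5 = 4/5
¬(z ∧ ¬x) ⊃ (y ∨ ¬y) = 4/5 ⊃ 4/5 = 1
¬y = ¬1/5 = 4/5
y ∨ ¬y = 1/5 ∨ 4/5 = 4/5
¬(y ∨ ¬y) = ¬4/5 = 1/5
z ∧ x = 1/5 ∧ 0 = 0
¬(z ∧ x) = ¬0 = 1
¬¬(z ∧ x) = ¬1 = 0
¬(y ∨ ¬y) ⊃ ¬¬(z ∧ x) = 1/5 ⊃ 0 = 4/5
(¬(z ∧ ¬x) ⊃ (y ∨ ¬y)) ≡ (¬(y ∨ ¬y) ⊃ ¬¬(z ∧ x)) = 1 ≡ 4/5 = 4/5
This gives 4/5 ≠ 1.

No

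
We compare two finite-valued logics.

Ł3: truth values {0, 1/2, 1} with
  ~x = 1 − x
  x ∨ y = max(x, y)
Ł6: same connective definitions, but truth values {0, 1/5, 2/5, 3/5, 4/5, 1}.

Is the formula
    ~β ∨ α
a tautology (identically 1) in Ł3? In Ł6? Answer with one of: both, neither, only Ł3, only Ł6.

In Ł3: at α = 0, β = 1/2 the value is 1/2 — not a tautology.
In Ł6: at α = 0, β = 1/5 the value is 4/5 — not a tautology.

neither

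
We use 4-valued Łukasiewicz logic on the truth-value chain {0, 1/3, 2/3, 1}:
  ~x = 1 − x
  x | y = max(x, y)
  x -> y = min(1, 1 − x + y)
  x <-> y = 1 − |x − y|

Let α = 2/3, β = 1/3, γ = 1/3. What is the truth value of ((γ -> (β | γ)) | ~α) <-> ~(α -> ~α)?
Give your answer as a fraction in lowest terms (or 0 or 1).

1/3

β | γ = 1/3 | 1/3 = 1/3
γ -> (β | γ) = 1/3 -> 1/3 = 1
~α = ~2/3 = 1/3
(γ -> (β | γ)) | ~α = 1 | 1/3 = 1
~α = ~2/3 = 1/3
α -> ~α = 2/3 -> 1/3 = 2/3
~(α -> ~α) = ~2/3 = 1/3
((γ -> (β | γ)) | ~α) <-> ~(α -> ~α) = 1 <-> 1/3 = 1/3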